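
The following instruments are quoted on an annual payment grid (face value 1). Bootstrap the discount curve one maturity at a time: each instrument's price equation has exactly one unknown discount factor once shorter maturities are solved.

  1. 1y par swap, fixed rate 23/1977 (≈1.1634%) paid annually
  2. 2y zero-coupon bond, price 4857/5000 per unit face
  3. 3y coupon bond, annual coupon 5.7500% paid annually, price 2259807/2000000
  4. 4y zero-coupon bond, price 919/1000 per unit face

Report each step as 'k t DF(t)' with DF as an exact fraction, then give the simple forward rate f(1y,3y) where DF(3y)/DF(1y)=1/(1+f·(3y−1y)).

step 1 [1y] swap r/1=23/1977: DF=(1 − 23/1977·(0))/(1+23/1977) = 1977/2000 ≈ 0.988500
step 2 [2y] zero: DF = P = 4857/5000 ≈ 0.971400
step 3 [3y] bond c/1=23/400: DF=(2259807/2000000 − 23/400·(0.988500+0.971400))/(1+23/400) = 9619/10000 ≈ 0.961900
step 4 [4y] zero: DF = P = 919/1000 ≈ 0.919000

1 1 1977/2000
2 2 4857/5000
3 3 9619/10000
4 4 919/1000
f(1y,3y) = ((1977/2000)/(9619/10000) − 1)/(2) = 133/9619 ≈ 1.3827%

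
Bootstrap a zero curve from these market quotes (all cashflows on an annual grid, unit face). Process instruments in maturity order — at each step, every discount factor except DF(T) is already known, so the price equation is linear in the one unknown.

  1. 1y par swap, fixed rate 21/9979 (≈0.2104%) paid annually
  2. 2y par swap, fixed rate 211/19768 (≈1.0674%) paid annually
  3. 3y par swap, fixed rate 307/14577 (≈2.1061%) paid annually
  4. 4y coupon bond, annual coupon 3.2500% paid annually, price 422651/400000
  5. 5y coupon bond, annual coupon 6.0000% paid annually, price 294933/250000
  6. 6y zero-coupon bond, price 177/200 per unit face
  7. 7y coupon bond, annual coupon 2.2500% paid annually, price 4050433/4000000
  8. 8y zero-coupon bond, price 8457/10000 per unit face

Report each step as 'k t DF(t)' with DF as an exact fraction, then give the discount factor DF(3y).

step 1 [1y] swap r/1=21/9979: DF=(1 − 21/9979·(0))/(1+21/9979) = 9979/10000 ≈ 0.997900
step 2 [2y] swap r/1=211/19768: DF=(1 − 211/19768·(0.997900))/(1+211/19768) = 9789/10000 ≈ 0.978900
step 3 [3y] swap r/1=307/14577: DF=(1 − 307/14577·(0.997900+0.978900))/(1+307/14577) = 4693/5000 ≈ 0.938600
step 4 [4y] bond c/1=13/400: DF=(422651/400000 − 13/400·(0.997900+0.978900+0.938600))/(1+13/400) = 2329/2500 ≈ 0.931600
step 5 [5y] bond c/1=3/50: DF=(294933/250000 − 3/50·(0.997900+0.978900+0.938600+0.931600))/(1+3/50) = 1119/1250 ≈ 0.895200
step 6 [6y] zero: DF = P = 177/200 ≈ 0.885000
step 7 [7y] bond c/1=9/400: DF=(4050433/4000000 − 9/400·(0.997900+0.978900+0.938600+0.931600+0.895200+0.885000))/(1+9/400) = 1733/2000 ≈ 0.866500
step 8 [8y] zero: DF = P = 8457/10000 ≈ 0.845700

1 1 9979/10000
2 2 9789/10000
3 3 4693/5000
4 4 2329/2500
5 5 1119/1250
6 6 177/200
7 7 1733/2000
8 8 8457/10000
DF(3y) = 4693/5000 ≈ 0.938600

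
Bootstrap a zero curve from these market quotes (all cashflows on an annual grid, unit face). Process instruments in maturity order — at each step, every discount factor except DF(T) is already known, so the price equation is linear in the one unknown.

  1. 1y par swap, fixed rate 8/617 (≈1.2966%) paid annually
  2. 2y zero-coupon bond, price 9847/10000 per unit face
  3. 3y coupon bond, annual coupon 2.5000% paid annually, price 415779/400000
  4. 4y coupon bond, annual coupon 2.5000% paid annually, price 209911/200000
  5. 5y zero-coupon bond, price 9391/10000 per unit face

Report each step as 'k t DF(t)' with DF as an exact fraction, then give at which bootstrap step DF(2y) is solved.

step 1 [1y] swap r/1=8/617: DF=(1 − 8/617·(0))/(1+8/617) = 617/625 ≈ 0.987200
step 2 [2y] zero: DF = P = 9847/10000 ≈ 0.984700
step 3 [3y] bond c/1=1/40: DF=(415779/400000 − 1/40·(0.987200+0.984700))/(1+1/40) = 483/500 ≈ 0.966000
step 4 [4y] bond c/1=1/40: DF=(209911/200000 − 1/40·(0.987200+0.984700+0.966000))/(1+1/40) = 9523/10000 ≈ 0.952300
step 5 [5y] zero: DF = P = 9391/10000 ≈ 0.939100

1 1 617/625
2 2 9847/10000
3 3 483/500
4 4 9523/10000
5 5 9391/10000
DF(2y) is solved at step 2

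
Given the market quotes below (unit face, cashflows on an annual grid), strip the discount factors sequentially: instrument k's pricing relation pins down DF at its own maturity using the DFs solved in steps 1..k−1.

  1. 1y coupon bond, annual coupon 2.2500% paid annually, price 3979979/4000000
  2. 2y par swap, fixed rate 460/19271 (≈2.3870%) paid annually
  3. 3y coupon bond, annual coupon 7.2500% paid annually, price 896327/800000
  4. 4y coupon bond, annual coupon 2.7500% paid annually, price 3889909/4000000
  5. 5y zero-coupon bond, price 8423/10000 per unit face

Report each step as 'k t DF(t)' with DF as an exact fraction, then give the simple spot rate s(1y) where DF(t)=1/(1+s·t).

step 1 [1y] bond c/1=9/400: DF=(3979979/4000000 − 9/400·(0))/(1+9/400) = 9731/10000 ≈ 0.973100
step 2 [2y] swap r/1=460/19271: DF=(1 − 460/19271·(0.973100))/(1+460/19271) = 477/500 ≈ 0.954000
step 3 [3y] bond c/1=29/400: DF=(896327/800000 − 29/400·(0.973100+0.954000))/(1+29/400) = 1143/1250 ≈ 0.914400
step 4 [4y] bond c/1=11/400: DF=(3889909/4000000 − 11/400·(0.973100+0.954000+0.914400))/(1+11/400) = 544/625 ≈ 0.870400
step 5 [5y] zero: DF = P = 8423/10000 ≈ 0.842300

1 1 9731/10000
2 2 477/500
3 3 1143/1250
4 4 544/625
5 5 8423/10000
s(1y) = (1/(9731/10000) − 1)/(1) = 269/9731 ≈ 2.7644%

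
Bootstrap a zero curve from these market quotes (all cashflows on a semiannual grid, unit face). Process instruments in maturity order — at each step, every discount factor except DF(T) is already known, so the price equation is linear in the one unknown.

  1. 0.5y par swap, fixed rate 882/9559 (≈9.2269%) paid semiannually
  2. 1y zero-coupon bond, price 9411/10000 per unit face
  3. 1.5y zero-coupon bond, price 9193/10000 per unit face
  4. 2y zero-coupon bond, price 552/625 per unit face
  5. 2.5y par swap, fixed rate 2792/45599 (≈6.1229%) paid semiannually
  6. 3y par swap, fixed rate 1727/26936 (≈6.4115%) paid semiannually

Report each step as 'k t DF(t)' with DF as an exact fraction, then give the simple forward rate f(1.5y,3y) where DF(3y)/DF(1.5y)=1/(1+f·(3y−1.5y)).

1 1/2 9559/10000
2 1 9411/10000
3 3/2 9193/10000
4 2 552/625
5 5/2 2151/2500
6 3 8273/10000
f(1.5y,3y) = ((9193/10000)/(8273/10000) − 1)/(3/2) = 1840/24819 ≈ 7.4137%

step 1 [0.5y] swap r/2=441/9559: DF=(1 − 441/9559·(0))/(1+441/9559) = 9559/10000 ≈ 0.955900
step 2 [1y] zero: DF = P = 9411/10000 ≈ 0.941100
step 3 [1.5y] zero: DF = P = 9193/10000 ≈ 0.919300
step 4 [2y] zero: DF = P = 552/625 ≈ 0.883200
step 5 [2.5y] swap r/2=1396/45599: DF=(1 − 1396/45599·(0.955900+0.941100+0.919300+0.883200))/(1+1396/45599) = 2151/2500 ≈ 0.860400
step 6 [3y] swap r/2=1727/53872: DF=(1 − 1727/53872·(0.955900+0.941100+0.919300+0.883200+0.860400))/(1+1727/53872) = 8273/10000 ≈ 0.827300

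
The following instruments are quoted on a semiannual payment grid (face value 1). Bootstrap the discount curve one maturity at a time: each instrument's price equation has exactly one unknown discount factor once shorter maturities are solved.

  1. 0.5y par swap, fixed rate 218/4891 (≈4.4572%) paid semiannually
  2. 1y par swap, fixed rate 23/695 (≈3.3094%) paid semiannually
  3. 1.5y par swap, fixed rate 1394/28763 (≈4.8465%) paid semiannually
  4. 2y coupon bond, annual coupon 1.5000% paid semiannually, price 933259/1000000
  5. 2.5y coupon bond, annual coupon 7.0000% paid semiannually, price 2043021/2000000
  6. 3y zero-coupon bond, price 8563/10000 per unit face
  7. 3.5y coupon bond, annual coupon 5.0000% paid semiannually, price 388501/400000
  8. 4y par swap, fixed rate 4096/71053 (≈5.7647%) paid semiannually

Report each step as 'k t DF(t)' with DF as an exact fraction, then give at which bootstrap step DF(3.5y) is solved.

1 1/2 4891/5000
2 1 4839/5000
3 3/2 9303/10000
4 2 9049/10000
5 5/2 8591/10000
6 3 8563/10000
7 7/2 1627/2000
8 4 497/625
DF(3.5y) is solved at step 7

step 1 [0.5y] swap r/2=109/4891: DF=(1 − 109/4891·(0))/(1+109/4891) = 4891/5000 ≈ 0.978200
step 2 [1y] swap r/2=23/1390: DF=(1 − 23/1390·(0.978200))/(1+23/1390) = 4839/5000 ≈ 0.967800
step 3 [1.5y] swap r/2=697/28763: DF=(1 − 697/28763·(0.978200+0.967800))/(1+697/28763) = 9303/10000 ≈ 0.930300
step 4 [2y] bond c/2=3/400: DF=(933259/1000000 − 3/400·(0.978200+0.967800+0.930300))/(1+3/400) = 9049/10000 ≈ 0.904900
step 5 [2.5y] bond c/2=7/200: DF=(2043021/2000000 − 7/200·(0.978200+0.967800+0.930300+0.904900))/(1+7/200) = 8591/10000 ≈ 0.859100
step 6 [3y] zero: DF = P = 8563/10000 ≈ 0.856300
step 7 [3.5y] bond c/2=1/40: DF=(388501/400000 − 1/40·(0.978200+0.967800+0.930300+0.904900+0.859100+0.856300))/(1+1/40) = 1627/2000 ≈ 0.813500
step 8 [4y] swap r/2=2048/71053: DF=(1 − 2048/71053·(0.978200+0.967800+0.930300+0.904900+0.859100+0.856300+0.813500))/(1+2048/71053) = 497/625 ≈ 0.795200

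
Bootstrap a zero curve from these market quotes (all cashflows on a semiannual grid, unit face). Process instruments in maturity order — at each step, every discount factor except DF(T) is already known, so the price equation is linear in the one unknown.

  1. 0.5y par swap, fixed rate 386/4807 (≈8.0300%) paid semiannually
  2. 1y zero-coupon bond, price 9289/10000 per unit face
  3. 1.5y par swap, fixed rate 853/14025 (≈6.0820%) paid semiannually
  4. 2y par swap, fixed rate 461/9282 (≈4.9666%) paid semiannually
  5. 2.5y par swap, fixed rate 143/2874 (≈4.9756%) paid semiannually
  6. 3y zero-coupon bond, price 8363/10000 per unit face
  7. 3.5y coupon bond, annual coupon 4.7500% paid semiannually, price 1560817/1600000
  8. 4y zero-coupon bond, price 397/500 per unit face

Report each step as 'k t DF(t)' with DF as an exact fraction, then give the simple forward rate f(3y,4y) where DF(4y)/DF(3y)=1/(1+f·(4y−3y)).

1 1/2 4807/5000
2 1 9289/10000
3 3/2 9147/10000
4 2 4539/5000
5 5/2 1107/1250
6 3 8363/10000
7 7/2 2067/2500
8 4 397/500
f(3y,4y) = ((8363/10000)/(397/500) − 1)/(1) = 423/7940 ≈ 5.3275%

step 1 [0.5y] swap r/2=193/4807: DF=(1 − 193/4807·(0))/(1+193/4807) = 4807/5000 ≈ 0.961400
step 2 [1y] zero: DF = P = 9289/10000 ≈ 0.928900
step 3 [1.5y] swap r/2=853/28050: DF=(1 − 853/28050·(0.961400+0.928900))/(1+853/28050) = 9147/10000 ≈ 0.914700
step 4 [2y] swap r/2=461/18564: DF=(1 − 461/18564·(0.961400+0.928900+0.914700))/(1+461/18564) = 4539/5000 ≈ 0.907800
step 5 [2.5y] swap r/2=143/5748: DF=(1 − 143/5748·(0.961400+0.928900+0.914700+0.907800))/(1+143/5748) = 1107/1250 ≈ 0.885600
step 6 [3y] zero: DF = P = 8363/10000 ≈ 0.836300
step 7 [3.5y] bond c/2=19/800: DF=(1560817/1600000 − 19/800·(0.961400+0.928900+0.914700+0.907800+0.885600+0.836300))/(1+19/800) = 2067/2500 ≈ 0.826800
step 8 [4y] zero: DF = P = 397/500 ≈ 0.794000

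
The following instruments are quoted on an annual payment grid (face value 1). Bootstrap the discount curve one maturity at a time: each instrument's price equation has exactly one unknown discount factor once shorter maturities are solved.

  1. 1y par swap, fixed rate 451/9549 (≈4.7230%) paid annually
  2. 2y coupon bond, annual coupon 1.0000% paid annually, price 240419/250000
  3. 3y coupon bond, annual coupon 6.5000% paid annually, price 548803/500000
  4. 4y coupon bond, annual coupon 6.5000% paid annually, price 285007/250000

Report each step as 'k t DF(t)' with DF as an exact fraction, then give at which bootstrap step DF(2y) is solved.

step 1 [1y] swap r/1=451/9549: DF=(1 − 451/9549·(0))/(1+451/9549) = 9549/10000 ≈ 0.954900
step 2 [2y] bond c/1=1/100: DF=(240419/250000 − 1/100·(0.954900))/(1+1/100) = 9427/10000 ≈ 0.942700
step 3 [3y] bond c/1=13/200: DF=(548803/500000 − 13/200·(0.954900+0.942700))/(1+13/200) = 2287/2500 ≈ 0.914800
step 4 [4y] bond c/1=13/200: DF=(285007/250000 − 13/200·(0.954900+0.942700+0.914800))/(1+13/200) = 2247/2500 ≈ 0.898800

1 1 9549/10000
2 2 9427/10000
3 3 2287/2500
4 4 2247/2500
DF(2y) is solved at step 2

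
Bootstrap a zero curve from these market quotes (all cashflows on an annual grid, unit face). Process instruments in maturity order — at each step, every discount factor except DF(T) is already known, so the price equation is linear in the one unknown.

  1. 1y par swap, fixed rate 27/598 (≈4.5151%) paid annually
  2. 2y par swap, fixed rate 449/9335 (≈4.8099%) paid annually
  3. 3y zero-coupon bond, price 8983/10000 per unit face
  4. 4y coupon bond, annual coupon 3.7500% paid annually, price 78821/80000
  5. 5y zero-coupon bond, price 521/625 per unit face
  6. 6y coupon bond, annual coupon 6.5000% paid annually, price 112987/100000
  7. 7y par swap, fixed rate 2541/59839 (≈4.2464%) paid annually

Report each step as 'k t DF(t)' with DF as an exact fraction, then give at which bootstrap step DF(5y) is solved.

1 1 598/625
2 2 4551/5000
3 3 8983/10000
4 4 8497/10000
5 5 521/625
6 6 3947/5000
7 7 7459/10000
DF(5y) is solved at step 5

step 1 [1y] swap r/1=27/598: DF=(1 − 27/598·(0))/(1+27/598) = 598/625 ≈ 0.956800
step 2 [2y] swap r/1=449/9335: DF=(1 − 449/9335·(0.956800))/(1+449/9335) = 4551/5000 ≈ 0.910200
step 3 [3y] zero: DF = P = 8983/10000 ≈ 0.898300
step 4 [4y] bond c/1=3/80: DF=(78821/80000 − 3/80·(0.956800+0.910200+0.898300))/(1+3/80) = 8497/10000 ≈ 0.849700
step 5 [5y] zero: DF = P = 521/625 ≈ 0.833600
step 6 [6y] bond c/1=13/200: DF=(112987/100000 − 13/200·(0.956800+0.910200+0.898300+0.849700+0.833600))/(1+13/200) = 3947/5000 ≈ 0.789400
step 7 [7y] swap r/1=2541/59839: DF=(1 − 2541/59839·(0.956800+0.910200+0.898300+0.849700+0.833600+0.789400))/(1+2541/59839) = 7459/10000 ≈ 0.745900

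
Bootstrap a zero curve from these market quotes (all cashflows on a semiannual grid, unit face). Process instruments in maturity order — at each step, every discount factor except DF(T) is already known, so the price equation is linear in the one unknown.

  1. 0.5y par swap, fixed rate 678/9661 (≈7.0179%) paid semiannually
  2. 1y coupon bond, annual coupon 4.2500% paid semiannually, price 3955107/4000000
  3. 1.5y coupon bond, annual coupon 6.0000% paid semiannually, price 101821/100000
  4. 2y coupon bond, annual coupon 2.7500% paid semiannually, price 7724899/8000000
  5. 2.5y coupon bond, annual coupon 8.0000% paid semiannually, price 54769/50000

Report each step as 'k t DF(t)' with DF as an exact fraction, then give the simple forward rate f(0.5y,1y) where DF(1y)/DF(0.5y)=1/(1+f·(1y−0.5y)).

1 1/2 9661/10000
2 1 9481/10000
3 3/2 583/625
4 2 9139/10000
5 5/2 4543/5000
f(0.5y,1y) = ((9661/10000)/(9481/10000) − 1)/(1/2) = 360/9481 ≈ 3.7971%

step 1 [0.5y] swap r/2=339/9661: DF=(1 − 339/9661·(0))/(1+339/9661) = 9661/10000 ≈ 0.966100
step 2 [1y] bond c/2=17/800: DF=(3955107/4000000 − 17/800·(0.966100))/(1+17/800) = 9481/10000 ≈ 0.948100
step 3 [1.5y] bond c/2=3/100: DF=(101821/100000 − 3/100·(0.966100+0.948100))/(1+3/100) = 583/625 ≈ 0.932800
step 4 [2y] bond c/2=11/800: DF=(7724899/8000000 − 11/800·(0.966100+0.948100+0.932800))/(1+11/800) = 9139/10000 ≈ 0.913900
step 5 [2.5y] bond c/2=1/25: DF=(54769/50000 − 1/25·(0.966100+0.948100+0.932800+0.913900))/(1+1/25) = 4543/5000 ≈ 0.908600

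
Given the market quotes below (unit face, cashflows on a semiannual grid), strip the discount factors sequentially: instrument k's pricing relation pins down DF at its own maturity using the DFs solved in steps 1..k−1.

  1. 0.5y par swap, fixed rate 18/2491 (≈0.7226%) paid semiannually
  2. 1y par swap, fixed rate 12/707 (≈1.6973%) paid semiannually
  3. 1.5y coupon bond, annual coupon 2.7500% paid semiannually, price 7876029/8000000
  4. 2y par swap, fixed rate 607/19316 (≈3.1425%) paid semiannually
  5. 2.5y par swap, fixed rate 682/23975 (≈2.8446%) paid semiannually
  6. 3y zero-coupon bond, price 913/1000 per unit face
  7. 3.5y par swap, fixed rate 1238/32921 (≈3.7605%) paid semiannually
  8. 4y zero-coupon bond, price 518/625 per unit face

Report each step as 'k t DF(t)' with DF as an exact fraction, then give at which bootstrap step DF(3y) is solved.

step 1 [0.5y] swap r/2=9/2491: DF=(1 − 9/2491·(0))/(1+9/2491) = 2491/2500 ≈ 0.996400
step 2 [1y] swap r/2=6/707: DF=(1 − 6/707·(0.996400))/(1+6/707) = 1229/1250 ≈ 0.983200
step 3 [1.5y] bond c/2=11/800: DF=(7876029/8000000 − 11/800·(0.996400+0.983200))/(1+11/800) = 9443/10000 ≈ 0.944300
step 4 [2y] swap r/2=607/38632: DF=(1 − 607/38632·(0.996400+0.983200+0.944300))/(1+607/38632) = 9393/10000 ≈ 0.939300
step 5 [2.5y] swap r/2=341/23975: DF=(1 − 341/23975·(0.996400+0.983200+0.944300+0.939300))/(1+341/23975) = 4659/5000 ≈ 0.931800
step 6 [3y] zero: DF = P = 913/1000 ≈ 0.913000
step 7 [3.5y] swap r/2=619/32921: DF=(1 − 619/32921·(0.996400+0.983200+0.944300+0.939300+0.931800+0.913000))/(1+619/32921) = 4381/5000 ≈ 0.876200
step 8 [4y] zero: DF = P = 518/625 ≈ 0.828800

1 1/2 2491/2500
2 1 1229/1250
3 3/2 9443/10000
4 2 9393/10000
5 5/2 4659/5000
6 3 913/1000
7 7/2 4381/5000
8 4 518/625
DF(3y) is solved at step 6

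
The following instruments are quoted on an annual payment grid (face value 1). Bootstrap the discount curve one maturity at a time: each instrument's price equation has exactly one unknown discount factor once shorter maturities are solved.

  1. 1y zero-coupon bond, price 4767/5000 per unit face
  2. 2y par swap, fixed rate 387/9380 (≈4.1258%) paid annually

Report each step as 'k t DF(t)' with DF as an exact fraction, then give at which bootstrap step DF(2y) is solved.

step 1 [1y] zero: DF = P = 4767/5000 ≈ 0.953400
step 2 [2y] swap r/1=387/9380: DF=(1 − 387/9380·(0.953400))/(1+387/9380) = 4613/5000 ≈ 0.922600

1 1 4767/5000
2 2 4613/5000
DF(2y) is solved at step 2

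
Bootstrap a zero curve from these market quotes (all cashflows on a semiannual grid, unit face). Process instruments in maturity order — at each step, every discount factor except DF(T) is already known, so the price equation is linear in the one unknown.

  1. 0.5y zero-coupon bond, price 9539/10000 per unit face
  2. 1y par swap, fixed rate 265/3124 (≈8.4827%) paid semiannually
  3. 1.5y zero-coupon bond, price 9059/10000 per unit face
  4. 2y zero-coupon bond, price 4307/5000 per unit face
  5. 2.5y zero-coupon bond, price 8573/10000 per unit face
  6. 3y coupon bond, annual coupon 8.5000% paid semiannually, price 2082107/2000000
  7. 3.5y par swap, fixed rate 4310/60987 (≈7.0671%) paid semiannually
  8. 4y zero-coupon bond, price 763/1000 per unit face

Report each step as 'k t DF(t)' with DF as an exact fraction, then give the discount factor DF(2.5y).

1 1/2 9539/10000
2 1 1841/2000
3 3/2 9059/10000
4 2 4307/5000
5 5/2 8573/10000
6 3 1019/1250
7 7/2 1569/2000
8 4 763/1000
DF(2.5y) = 8573/10000 ≈ 0.857300

step 1 [0.5y] zero: DF = P = 9539/10000 ≈ 0.953900
step 2 [1y] swap r/2=265/6248: DF=(1 − 265/6248·(0.953900))/(1+265/6248) = 1841/2000 ≈ 0.920500
step 3 [1.5y] zero: DF = P = 9059/10000 ≈ 0.905900
step 4 [2y] zero: DF = P = 4307/5000 ≈ 0.861400
step 5 [2.5y] zero: DF = P = 8573/10000 ≈ 0.857300
step 6 [3y] bond c/2=17/400: DF=(2082107/2000000 − 17/400·(0.953900+0.920500+0.905900+0.861400+0.857300))/(1+17/400) = 1019/1250 ≈ 0.815200
step 7 [3.5y] swap r/2=2155/60987: DF=(1 − 2155/60987·(0.953900+0.920500+0.905900+0.861400+0.857300+0.815200))/(1+2155/60987) = 1569/2000 ≈ 0.784500
step 8 [4y] zero: DF = P = 763/1000 ≈ 0.763000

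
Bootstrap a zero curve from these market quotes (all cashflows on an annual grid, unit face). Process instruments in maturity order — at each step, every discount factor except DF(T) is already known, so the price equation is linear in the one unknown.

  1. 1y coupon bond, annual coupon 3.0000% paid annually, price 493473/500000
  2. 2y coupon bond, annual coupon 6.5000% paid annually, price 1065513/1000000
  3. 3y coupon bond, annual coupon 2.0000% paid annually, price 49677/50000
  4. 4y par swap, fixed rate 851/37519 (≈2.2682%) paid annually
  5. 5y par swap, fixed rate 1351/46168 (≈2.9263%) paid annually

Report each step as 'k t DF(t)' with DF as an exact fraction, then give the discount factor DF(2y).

step 1 [1y] bond c/1=3/100: DF=(493473/500000 − 3/100·(0))/(1+3/100) = 4791/5000 ≈ 0.958200
step 2 [2y] bond c/1=13/200: DF=(1065513/1000000 − 13/200·(0.958200))/(1+13/200) = 471/500 ≈ 0.942000
step 3 [3y] bond c/1=1/50: DF=(49677/50000 − 1/50·(0.958200+0.942000))/(1+1/50) = 1171/1250 ≈ 0.936800
step 4 [4y] swap r/1=851/37519: DF=(1 − 851/37519·(0.958200+0.942000+0.936800))/(1+851/37519) = 9149/10000 ≈ 0.914900
step 5 [5y] swap r/1=1351/46168: DF=(1 − 1351/46168·(0.958200+0.942000+0.936800+0.914900))/(1+1351/46168) = 8649/10000 ≈ 0.864900

1 1 4791/5000
2 2 471/500
3 3 1171/1250
4 4 9149/10000
5 5 8649/10000
DF(2y) = 471/500 ≈ 0.942000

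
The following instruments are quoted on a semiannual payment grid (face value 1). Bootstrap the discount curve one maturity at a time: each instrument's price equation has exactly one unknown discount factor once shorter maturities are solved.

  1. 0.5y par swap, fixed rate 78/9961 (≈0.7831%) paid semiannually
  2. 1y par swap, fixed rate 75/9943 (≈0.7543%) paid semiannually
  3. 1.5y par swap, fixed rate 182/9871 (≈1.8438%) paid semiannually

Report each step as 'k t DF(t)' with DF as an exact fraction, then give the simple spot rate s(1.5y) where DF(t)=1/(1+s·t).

step 1 [0.5y] swap r/2=39/9961: DF=(1 − 39/9961·(0))/(1+39/9961) = 9961/10000 ≈ 0.996100
step 2 [1y] swap r/2=75/19886: DF=(1 − 75/19886·(0.996100))/(1+75/19886) = 397/400 ≈ 0.992500
step 3 [1.5y] swap r/2=91/9871: DF=(1 − 91/9871·(0.996100+0.992500))/(1+91/9871) = 9727/10000 ≈ 0.972700

1 1/2 9961/10000
2 1 397/400
3 3/2 9727/10000
s(1.5y) = (1/(9727/10000) − 1)/(3/2) = 182/9727 ≈ 1.8711%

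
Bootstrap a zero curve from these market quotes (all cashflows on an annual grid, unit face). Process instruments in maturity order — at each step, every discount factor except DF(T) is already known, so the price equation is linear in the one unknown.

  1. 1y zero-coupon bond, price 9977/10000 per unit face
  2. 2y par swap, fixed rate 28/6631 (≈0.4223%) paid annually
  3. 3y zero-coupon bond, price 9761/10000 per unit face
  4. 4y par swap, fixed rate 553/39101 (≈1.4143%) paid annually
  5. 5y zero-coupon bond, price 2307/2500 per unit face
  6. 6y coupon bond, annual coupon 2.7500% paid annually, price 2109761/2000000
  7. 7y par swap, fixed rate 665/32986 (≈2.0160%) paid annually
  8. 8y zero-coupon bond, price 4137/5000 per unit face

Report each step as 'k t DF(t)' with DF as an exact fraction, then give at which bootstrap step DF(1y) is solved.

1 1 9977/10000
2 2 2479/2500
3 3 9761/10000
4 4 9447/10000
5 5 2307/2500
6 6 8973/10000
7 7 867/1000
8 8 4137/5000
DF(1y) is solved at step 1

step 1 [1y] zero: DF = P = 9977/10000 ≈ 0.997700
step 2 [2y] swap r/1=28/6631: DF=(1 − 28/6631·(0.997700))/(1+28/6631) = 2479/2500 ≈ 0.991600
step 3 [3y] zero: DF = P = 9761/10000 ≈ 0.976100
step 4 [4y] swap r/1=553/39101: DF=(1 − 553/39101·(0.997700+0.991600+0.976100))/(1+553/39101) = 9447/10000 ≈ 0.944700
step 5 [5y] zero: DF = P = 2307/2500 ≈ 0.922800
step 6 [6y] bond c/1=11/400: DF=(2109761/2000000 − 11/400·(0.997700+0.991600+0.976100+0.944700+0.922800))/(1+11/400) = 8973/10000 ≈ 0.897300
step 7 [7y] swap r/1=665/32986: DF=(1 − 665/32986·(0.997700+0.991600+0.976100+0.944700+0.922800+0.897300))/(1+665/32986) = 867/1000 ≈ 0.867000
step 8 [8y] zero: DF = P = 4137/5000 ≈ 0.827400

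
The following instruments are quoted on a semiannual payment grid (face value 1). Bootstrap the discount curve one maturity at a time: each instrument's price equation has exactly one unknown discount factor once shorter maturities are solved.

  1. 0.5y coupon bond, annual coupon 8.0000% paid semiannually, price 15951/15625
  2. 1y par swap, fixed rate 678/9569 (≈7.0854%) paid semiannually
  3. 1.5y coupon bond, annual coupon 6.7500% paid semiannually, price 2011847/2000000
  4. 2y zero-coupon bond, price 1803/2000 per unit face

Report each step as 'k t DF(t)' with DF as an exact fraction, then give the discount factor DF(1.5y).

1 1/2 1227/1250
2 1 4661/5000
3 3/2 4553/5000
4 2 1803/2000
DF(1.5y) = 4553/5000 ≈ 0.910600

step 1 [0.5y] bond c/2=1/25: DF=(15951/15625 − 1/25·(0))/(1+1/25) = 1227/1250 ≈ 0.981600
step 2 [1y] swap r/2=339/9569: DF=(1 − 339/9569·(0.981600))/(1+339/9569) = 4661/5000 ≈ 0.932200
step 3 [1.5y] bond c/2=27/800: DF=(2011847/2000000 − 27/800·(0.981600+0.932200))/(1+27/800) = 4553/5000 ≈ 0.910600
step 4 [2y] zero: DF = P = 1803/2000 ≈ 0.901500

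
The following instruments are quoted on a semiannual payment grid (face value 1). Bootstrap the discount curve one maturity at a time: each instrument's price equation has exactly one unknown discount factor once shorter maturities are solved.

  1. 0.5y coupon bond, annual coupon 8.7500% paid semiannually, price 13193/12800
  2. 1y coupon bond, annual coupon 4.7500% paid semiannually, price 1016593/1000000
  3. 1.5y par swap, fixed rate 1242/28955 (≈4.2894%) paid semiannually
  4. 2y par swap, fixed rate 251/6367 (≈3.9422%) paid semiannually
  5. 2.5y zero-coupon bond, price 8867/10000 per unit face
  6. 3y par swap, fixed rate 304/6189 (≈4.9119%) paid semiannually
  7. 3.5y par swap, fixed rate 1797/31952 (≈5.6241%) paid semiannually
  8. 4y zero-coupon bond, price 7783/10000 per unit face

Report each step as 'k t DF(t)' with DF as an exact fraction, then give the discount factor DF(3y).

1 1/2 79/80
2 1 9701/10000
3 3/2 9379/10000
4 2 9247/10000
5 5/2 8867/10000
6 3 1079/1250
7 7/2 8203/10000
8 4 7783/10000
DF(3y) = 1079/1250 ≈ 0.863200

step 1 [0.5y] bond c/2=7/160: DF=(13193/12800 − 7/160·(0))/(1+7/160) = 79/80 ≈ 0.987500
step 2 [1y] bond c/2=19/800: DF=(1016593/1000000 − 19/800·(0.987500))/(1+19/800) = 9701/10000 ≈ 0.970100
step 3 [1.5y] swap r/2=621/28955: DF=(1 − 621/28955·(0.987500+0.970100))/(1+621/28955) = 9379/10000 ≈ 0.937900
step 4 [2y] swap r/2=251/12734: DF=(1 − 251/12734·(0.987500+0.970100+0.937900))/(1+251/12734) = 9247/10000 ≈ 0.924700
step 5 [2.5y] zero: DF = P = 8867/10000 ≈ 0.886700
step 6 [3y] swap r/2=152/6189: DF=(1 − 152/6189·(0.987500+0.970100+0.937900+0.924700+0.886700))/(1+152/6189) = 1079/1250 ≈ 0.863200
step 7 [3.5y] swap r/2=1797/63904: DF=(1 − 1797/63904·(0.987500+0.970100+0.937900+0.924700+0.886700+0.863200))/(1+1797/63904) = 8203/10000 ≈ 0.820300
step 8 [4y] zero: DF = P = 7783/10000 ≈ 0.778300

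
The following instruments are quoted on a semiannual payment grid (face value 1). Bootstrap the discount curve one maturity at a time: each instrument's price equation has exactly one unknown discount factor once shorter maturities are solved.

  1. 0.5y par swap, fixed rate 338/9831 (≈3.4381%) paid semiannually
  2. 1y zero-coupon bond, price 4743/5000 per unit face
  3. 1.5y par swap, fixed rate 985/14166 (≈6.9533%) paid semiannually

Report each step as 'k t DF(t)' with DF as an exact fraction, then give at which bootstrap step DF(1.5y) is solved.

1 1/2 9831/10000
2 1 4743/5000
3 3/2 1803/2000
DF(1.5y) is solved at step 3

step 1 [0.5y] swap r/2=169/9831: DF=(1 − 169/9831·(0))/(1+169/9831) = 9831/10000 ≈ 0.983100
step 2 [1y] zero: DF = P = 4743/5000 ≈ 0.948600
step 3 [1.5y] swap r/2=985/28332: DF=(1 − 985/28332·(0.983100+0.948600))/(1+985/28332) = 1803/2000 ≈ 0.901500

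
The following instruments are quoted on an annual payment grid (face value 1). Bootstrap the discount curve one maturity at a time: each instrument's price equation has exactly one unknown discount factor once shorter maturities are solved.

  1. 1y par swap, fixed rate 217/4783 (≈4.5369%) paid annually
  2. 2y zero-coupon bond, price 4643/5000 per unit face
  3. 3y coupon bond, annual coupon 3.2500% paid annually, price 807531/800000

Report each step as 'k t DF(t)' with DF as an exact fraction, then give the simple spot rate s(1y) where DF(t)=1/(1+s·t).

step 1 [1y] swap r/1=217/4783: DF=(1 − 217/4783·(0))/(1+217/4783) = 4783/5000 ≈ 0.956600
step 2 [2y] zero: DF = P = 4643/5000 ≈ 0.928600
step 3 [3y] bond c/1=13/400: DF=(807531/800000 − 13/400·(0.956600+0.928600))/(1+13/400) = 9183/10000 ≈ 0.918300

1 1 4783/5000
2 2 4643/5000
3 3 9183/10000
s(1y) = (1/(4783/5000) − 1)/(1) = 217/4783 ≈ 4.5369%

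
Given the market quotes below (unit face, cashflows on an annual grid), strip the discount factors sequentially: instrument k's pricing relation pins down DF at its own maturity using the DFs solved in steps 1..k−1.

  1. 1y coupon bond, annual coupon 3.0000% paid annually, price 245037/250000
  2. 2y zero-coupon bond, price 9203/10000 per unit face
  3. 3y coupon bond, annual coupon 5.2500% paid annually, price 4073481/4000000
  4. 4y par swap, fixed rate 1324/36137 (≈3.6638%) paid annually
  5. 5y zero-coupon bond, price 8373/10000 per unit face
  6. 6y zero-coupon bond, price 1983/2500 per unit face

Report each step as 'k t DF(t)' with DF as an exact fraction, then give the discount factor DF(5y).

step 1 [1y] bond c/1=3/100: DF=(245037/250000 − 3/100·(0))/(1+3/100) = 2379/2500 ≈ 0.951600
step 2 [2y] zero: DF = P = 9203/10000 ≈ 0.920300
step 3 [3y] bond c/1=21/400: DF=(4073481/4000000 − 21/400·(0.951600+0.920300))/(1+21/400) = 4371/5000 ≈ 0.874200
step 4 [4y] swap r/1=1324/36137: DF=(1 − 1324/36137·(0.951600+0.920300+0.874200))/(1+1324/36137) = 2169/2500 ≈ 0.867600
step 5 [5y] zero: DF = P = 8373/10000 ≈ 0.837300
step 6 [6y] zero: DF = P = 1983/2500 ≈ 0.793200

1 1 2379/2500
2 2 9203/10000
3 3 4371/5000
4 4 2169/2500
5 5 8373/10000
6 6 1983/2500
DF(5y) = 8373/10000 ≈ 0.837300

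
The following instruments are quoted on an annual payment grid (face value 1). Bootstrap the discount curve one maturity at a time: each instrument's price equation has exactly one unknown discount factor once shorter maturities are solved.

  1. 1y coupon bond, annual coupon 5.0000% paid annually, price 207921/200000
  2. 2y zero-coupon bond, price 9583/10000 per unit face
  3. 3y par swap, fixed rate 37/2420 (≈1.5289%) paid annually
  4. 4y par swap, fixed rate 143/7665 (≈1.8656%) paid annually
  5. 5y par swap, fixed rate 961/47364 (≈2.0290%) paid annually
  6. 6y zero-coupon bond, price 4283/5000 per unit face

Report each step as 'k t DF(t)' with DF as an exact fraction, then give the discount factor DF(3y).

1 1 9901/10000
2 2 9583/10000
3 3 2389/2500
4 4 1857/2000
5 5 9039/10000
6 6 4283/5000
DF(3y) = 2389/2500 ≈ 0.955600

step 1 [1y] bond c/1=1/20: DF=(207921/200000 − 1/20·(0))/(1+1/20) = 9901/10000 ≈ 0.990100
step 2 [2y] zero: DF = P = 9583/10000 ≈ 0.958300
step 3 [3y] swap r/1=37/2420: DF=(1 − 37/2420·(0.990100+0.958300))/(1+37/2420) = 2389/2500 ≈ 0.955600
step 4 [4y] swap r/1=143/7665: DF=(1 − 143/7665·(0.990100+0.958300+0.955600))/(1+143/7665) = 1857/2000 ≈ 0.928500
step 5 [5y] swap r/1=961/47364: DF=(1 − 961/47364·(0.990100+0.958300+0.955600+0.928500))/(1+961/47364) = 9039/10000 ≈ 0.903900
step 6 [6y] zero: DF = P = 4283/5000 ≈ 0.856600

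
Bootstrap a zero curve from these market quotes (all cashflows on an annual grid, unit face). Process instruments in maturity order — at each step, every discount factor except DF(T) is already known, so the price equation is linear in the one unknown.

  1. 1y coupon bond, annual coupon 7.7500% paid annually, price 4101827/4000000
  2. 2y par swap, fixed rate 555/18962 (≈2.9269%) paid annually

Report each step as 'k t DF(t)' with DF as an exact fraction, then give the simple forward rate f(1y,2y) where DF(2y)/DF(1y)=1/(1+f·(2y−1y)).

step 1 [1y] bond c/1=31/400: DF=(4101827/4000000 − 31/400·(0))/(1+31/400) = 9517/10000 ≈ 0.951700
step 2 [2y] swap r/1=555/18962: DF=(1 − 555/18962·(0.951700))/(1+555/18962) = 1889/2000 ≈ 0.944500

1 1 9517/10000
2 2 1889/2000
f(1y,2y) = ((9517/10000)/(1889/2000) − 1)/(1) = 72/9445 ≈ 0.7623%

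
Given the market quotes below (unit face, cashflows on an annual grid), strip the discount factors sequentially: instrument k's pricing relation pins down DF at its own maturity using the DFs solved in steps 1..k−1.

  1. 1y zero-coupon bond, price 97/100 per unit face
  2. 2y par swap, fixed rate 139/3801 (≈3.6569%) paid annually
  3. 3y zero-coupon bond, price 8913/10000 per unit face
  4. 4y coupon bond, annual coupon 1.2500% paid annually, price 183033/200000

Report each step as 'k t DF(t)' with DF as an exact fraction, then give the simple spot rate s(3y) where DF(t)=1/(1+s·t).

1 1 97/100
2 2 1861/2000
3 3 8913/10000
4 4 4347/5000
s(3y) = (1/(8913/10000) − 1)/(3) = 1087/26739 ≈ 4.0652%

step 1 [1y] zero: DF = P = 97/100 ≈ 0.970000
step 2 [2y] swap r/1=139/3801: DF=(1 − 139/3801·(0.970000))/(1+139/3801) = 1861/2000 ≈ 0.930500
step 3 [3y] zero: DF = P = 8913/10000 ≈ 0.891300
step 4 [4y] bond c/1=1/80: DF=(183033/200000 − 1/80·(0.970000+0.930500+0.891300))/(1+1/80) = 4347/5000 ≈ 0.869400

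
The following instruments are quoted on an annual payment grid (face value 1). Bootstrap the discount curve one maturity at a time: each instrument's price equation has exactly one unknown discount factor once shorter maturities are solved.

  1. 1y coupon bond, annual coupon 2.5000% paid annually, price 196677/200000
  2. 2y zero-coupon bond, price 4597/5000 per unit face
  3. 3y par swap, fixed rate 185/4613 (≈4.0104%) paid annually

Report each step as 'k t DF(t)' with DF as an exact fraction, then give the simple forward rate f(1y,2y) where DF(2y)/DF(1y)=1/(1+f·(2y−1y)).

1 1 4797/5000
2 2 4597/5000
3 3 889/1000
f(1y,2y) = ((4797/5000)/(4597/5000) − 1)/(1) = 200/4597 ≈ 4.3507%

step 1 [1y] bond c/1=1/40: DF=(196677/200000 − 1/40·(0))/(1+1/40) = 4797/5000 ≈ 0.959400
step 2 [2y] zero: DF = P = 4597/5000 ≈ 0.919400
step 3 [3y] swap r/1=185/4613: DF=(1 − 185/4613·(0.959400+0.919400))/(1+185/4613) = 889/1000 ≈ 0.889000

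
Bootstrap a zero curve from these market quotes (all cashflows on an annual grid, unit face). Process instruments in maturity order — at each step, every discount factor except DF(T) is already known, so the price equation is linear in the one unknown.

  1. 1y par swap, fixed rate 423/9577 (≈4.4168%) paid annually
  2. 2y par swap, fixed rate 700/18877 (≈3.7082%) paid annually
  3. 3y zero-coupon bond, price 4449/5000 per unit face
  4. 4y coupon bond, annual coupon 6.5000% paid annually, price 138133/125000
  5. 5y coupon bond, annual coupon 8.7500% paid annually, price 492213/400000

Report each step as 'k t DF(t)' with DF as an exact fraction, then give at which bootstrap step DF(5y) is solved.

1 1 9577/10000
2 2 93/100
3 3 4449/5000
4 4 8681/10000
5 5 4191/5000
DF(5y) is solved at step 5

step 1 [1y] swap r/1=423/9577: DF=(1 − 423/9577·(0))/(1+423/9577) = 9577/10000 ≈ 0.957700
step 2 [2y] swap r/1=700/18877: DF=(1 − 700/18877·(0.957700))/(1+700/18877) = 93/100 ≈ 0.930000
step 3 [3y] zero: DF = P = 4449/5000 ≈ 0.889800
step 4 [4y] bond c/1=13/200: DF=(138133/125000 − 13/200·(0.957700+0.930000+0.889800))/(1+13/200) = 8681/10000 ≈ 0.868100
step 5 [5y] bond c/1=7/80: DF=(492213/400000 − 7/80·(0.957700+0.930000+0.889800+0.868100))/(1+7/80) = 4191/5000 ≈ 0.838200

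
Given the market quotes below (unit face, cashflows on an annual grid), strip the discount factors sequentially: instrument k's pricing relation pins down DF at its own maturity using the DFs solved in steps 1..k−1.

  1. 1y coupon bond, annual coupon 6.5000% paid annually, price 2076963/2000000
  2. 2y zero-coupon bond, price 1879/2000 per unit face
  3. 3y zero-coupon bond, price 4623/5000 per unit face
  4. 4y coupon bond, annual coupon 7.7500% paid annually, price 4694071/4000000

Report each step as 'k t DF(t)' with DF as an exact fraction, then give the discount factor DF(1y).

1 1 9751/10000
2 2 1879/2000
3 3 4623/5000
4 4 8849/10000
DF(1y) = 9751/10000 ≈ 0.975100

step 1 [1y] bond c/1=13/200: DF=(2076963/2000000 − 13/200·(0))/(1+13/200) = 9751/10000 ≈ 0.975100
step 2 [2y] zero: DF = P = 1879/2000 ≈ 0.939500
step 3 [3y] zero: DF = P = 4623/5000 ≈ 0.924600
step 4 [4y] bond c/1=31/400: DF=(4694071/4000000 − 31/400·(0.975100+0.939500+0.924600))/(1+31/400) = 8849/10000 ≈ 0.884900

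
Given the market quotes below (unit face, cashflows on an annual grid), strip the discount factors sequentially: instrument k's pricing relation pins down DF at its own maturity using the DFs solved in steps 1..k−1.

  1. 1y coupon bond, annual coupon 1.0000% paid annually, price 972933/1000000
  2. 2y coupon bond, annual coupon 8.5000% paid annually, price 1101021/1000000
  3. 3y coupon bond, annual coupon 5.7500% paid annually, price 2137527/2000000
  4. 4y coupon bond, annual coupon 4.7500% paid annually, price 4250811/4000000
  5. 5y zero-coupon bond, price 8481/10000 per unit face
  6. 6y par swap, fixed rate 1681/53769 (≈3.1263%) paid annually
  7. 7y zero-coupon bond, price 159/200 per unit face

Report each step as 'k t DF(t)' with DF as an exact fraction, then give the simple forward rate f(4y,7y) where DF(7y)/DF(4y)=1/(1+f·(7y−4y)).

1 1 9633/10000
2 2 9393/10000
3 3 567/625
4 4 8871/10000
5 5 8481/10000
6 6 8319/10000
7 7 159/200
f(4y,7y) = ((8871/10000)/(159/200) − 1)/(3) = 307/7950 ≈ 3.8616%

step 1 [1y] bond c/1=1/100: DF=(972933/1000000 − 1/100·(0))/(1+1/100) = 9633/10000 ≈ 0.963300
step 2 [2y] bond c/1=17/200: DF=(1101021/1000000 − 17/200·(0.963300))/(1+17/200) = 9393/10000 ≈ 0.939300
step 3 [3y] bond c/1=23/400: DF=(2137527/2000000 − 23/400·(0.963300+0.939300))/(1+23/400) = 567/625 ≈ 0.907200
step 4 [4y] bond c/1=19/400: DF=(4250811/4000000 − 19/400·(0.963300+0.939300+0.907200))/(1+19/400) = 8871/10000 ≈ 0.887100
step 5 [5y] zero: DF = P = 8481/10000 ≈ 0.848100
step 6 [6y] swap r/1=1681/53769: DF=(1 − 1681/53769·(0.963300+0.939300+0.907200+0.887100+0.848100))/(1+1681/53769) = 8319/10000 ≈ 0.831900
step 7 [7y] zero: DF = P = 159/200 ≈ 0.795000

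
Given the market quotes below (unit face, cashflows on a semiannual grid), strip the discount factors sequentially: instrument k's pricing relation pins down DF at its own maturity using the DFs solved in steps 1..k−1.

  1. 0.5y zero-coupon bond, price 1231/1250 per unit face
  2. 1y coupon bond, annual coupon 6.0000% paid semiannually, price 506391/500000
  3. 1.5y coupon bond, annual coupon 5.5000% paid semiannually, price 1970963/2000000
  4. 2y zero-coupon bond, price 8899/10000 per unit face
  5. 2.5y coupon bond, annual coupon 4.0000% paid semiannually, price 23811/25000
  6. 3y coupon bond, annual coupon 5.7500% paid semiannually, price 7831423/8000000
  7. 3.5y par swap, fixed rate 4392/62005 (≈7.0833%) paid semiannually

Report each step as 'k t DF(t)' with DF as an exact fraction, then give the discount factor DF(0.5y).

1 1/2 1231/1250
2 1 4773/5000
3 3/2 567/625
4 2 8899/10000
5 5/2 1721/2000
6 3 8231/10000
7 7/2 1951/2500
DF(0.5y) = 1231/1250 ≈ 0.984800

step 1 [0.5y] zero: DF = P = 1231/1250 ≈ 0.984800
step 2 [1y] bond c/2=3/100: DF=(506391/500000 − 3/100·(0.984800))/(1+3/100) = 4773/5000 ≈ 0.954600
step 3 [1.5y] bond c/2=11/400: DF=(1970963/2000000 − 11/400·(0.984800+0.954600))/(1+11/400) = 567/625 ≈ 0.907200
step 4 [2y] zero: DF = P = 8899/10000 ≈ 0.889900
step 5 [2.5y] bond c/2=1/50: DF=(23811/25000 − 1/50·(0.984800+0.954600+0.907200+0.889900))/(1+1/50) = 1721/2000 ≈ 0.860500
step 6 [3y] bond c/2=23/800: DF=(7831423/8000000 − 23/800·(0.984800+0.954600+0.907200+0.889900+0.860500))/(1+23/800) = 8231/10000 ≈ 0.823100
step 7 [3.5y] swap r/2=2196/62005: DF=(1 − 2196/62005·(0.984800+0.954600+0.907200+0.889900+0.860500+0.823100))/(1+2196/62005) = 1951/2500 ≈ 0.780400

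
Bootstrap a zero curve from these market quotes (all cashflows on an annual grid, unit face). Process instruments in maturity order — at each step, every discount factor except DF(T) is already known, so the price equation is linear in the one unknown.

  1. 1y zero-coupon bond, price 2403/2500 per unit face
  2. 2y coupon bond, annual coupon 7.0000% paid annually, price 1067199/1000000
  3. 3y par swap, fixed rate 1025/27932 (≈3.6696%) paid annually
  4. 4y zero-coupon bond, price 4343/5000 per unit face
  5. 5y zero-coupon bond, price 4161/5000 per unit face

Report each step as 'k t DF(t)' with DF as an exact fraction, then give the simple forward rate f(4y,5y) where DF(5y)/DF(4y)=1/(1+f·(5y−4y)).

1 1 2403/2500
2 2 1869/2000
3 3 359/400
4 4 4343/5000
5 5 4161/5000
f(4y,5y) = ((4343/5000)/(4161/5000) − 1)/(1) = 182/4161 ≈ 4.3739%

step 1 [1y] zero: DF = P = 2403/2500 ≈ 0.961200
step 2 [2y] bond c/1=7/100: DF=(1067199/1000000 − 7/100·(0.961200))/(1+7/100) = 1869/2000 ≈ 0.934500
step 3 [3y] swap r/1=1025/27932: DF=(1 − 1025/27932·(0.961200+0.934500))/(1+1025/27932) = 359/400 ≈ 0.897500
step 4 [4y] zero: DF = P = 4343/5000 ≈ 0.868600
step 5 [5y] zero: DF = P = 4161/5000 ≈ 0.832200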